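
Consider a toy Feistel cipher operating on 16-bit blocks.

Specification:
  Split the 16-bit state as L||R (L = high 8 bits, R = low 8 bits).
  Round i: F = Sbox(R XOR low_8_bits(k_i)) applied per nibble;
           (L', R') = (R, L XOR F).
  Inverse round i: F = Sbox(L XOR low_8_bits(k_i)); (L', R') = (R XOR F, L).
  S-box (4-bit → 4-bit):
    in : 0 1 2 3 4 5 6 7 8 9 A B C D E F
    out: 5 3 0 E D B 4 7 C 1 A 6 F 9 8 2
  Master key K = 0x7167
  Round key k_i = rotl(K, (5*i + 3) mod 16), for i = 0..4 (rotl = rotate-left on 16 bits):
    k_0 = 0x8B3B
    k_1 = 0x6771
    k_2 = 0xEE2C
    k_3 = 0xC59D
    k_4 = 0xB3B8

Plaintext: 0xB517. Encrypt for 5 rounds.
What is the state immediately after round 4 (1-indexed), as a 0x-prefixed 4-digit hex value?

0x4379

s_0 = plaintext = 0xB517
s_1 = Round(s_0, k_0) = 0x17BA
s_2 = Round(s_1, k_1) = 0xBAE1
s_3 = Round(s_2, k_2) = 0xE143
s_4 = Round(s_3, k_3) = 0x4379
s_5 = Round(s_4, k_4) = 0x79B0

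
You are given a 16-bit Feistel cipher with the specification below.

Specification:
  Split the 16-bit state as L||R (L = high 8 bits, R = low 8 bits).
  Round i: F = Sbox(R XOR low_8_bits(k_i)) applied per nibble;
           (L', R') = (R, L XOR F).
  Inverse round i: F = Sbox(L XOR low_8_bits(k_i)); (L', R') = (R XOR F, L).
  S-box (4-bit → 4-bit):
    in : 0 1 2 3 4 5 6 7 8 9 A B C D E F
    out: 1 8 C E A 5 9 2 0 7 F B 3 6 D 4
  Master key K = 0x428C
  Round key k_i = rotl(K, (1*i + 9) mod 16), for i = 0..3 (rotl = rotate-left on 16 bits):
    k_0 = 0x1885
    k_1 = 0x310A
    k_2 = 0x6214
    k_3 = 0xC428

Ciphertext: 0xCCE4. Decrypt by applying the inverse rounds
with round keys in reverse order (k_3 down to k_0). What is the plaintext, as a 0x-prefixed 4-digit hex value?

s_0 = ciphertext = 0xCCE4
s_1 = InvRound(s_0, k_3) = 0x3ECC
s_2 = InvRound(s_1, k_2) = 0x033E
s_3 = InvRound(s_2, k_1) = 0x2903
s_4 = InvRound(s_3, k_0) = 0xF029

0xF029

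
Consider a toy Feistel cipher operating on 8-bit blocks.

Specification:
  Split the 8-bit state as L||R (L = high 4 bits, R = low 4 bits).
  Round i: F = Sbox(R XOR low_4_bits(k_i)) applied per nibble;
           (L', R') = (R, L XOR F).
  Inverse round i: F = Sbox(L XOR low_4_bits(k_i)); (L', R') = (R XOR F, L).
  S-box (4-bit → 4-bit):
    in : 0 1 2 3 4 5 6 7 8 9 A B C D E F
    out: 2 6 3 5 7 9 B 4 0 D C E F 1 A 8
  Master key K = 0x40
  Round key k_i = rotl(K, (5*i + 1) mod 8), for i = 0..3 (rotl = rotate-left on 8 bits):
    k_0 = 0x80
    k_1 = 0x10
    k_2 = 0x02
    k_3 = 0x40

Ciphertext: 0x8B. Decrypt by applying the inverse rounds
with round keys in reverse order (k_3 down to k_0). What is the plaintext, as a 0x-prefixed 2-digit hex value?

s_0 = ciphertext = 0x8B
s_1 = InvRound(s_0, k_3) = 0xB8
s_2 = InvRound(s_1, k_2) = 0x5B
s_3 = InvRound(s_2, k_1) = 0x25
s_4 = InvRound(s_3, k_0) = 0x62

0x62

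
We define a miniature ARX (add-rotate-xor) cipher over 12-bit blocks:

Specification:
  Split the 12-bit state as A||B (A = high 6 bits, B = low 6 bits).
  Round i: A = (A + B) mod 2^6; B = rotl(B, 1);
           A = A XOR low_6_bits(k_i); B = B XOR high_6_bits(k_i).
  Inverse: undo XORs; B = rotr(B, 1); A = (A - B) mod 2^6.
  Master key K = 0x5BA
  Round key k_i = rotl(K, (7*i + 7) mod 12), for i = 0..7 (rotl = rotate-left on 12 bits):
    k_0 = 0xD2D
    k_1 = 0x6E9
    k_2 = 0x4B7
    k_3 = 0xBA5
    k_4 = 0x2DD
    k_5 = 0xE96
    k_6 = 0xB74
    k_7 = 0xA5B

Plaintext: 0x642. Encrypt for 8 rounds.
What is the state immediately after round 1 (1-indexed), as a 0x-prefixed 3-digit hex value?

s_0 = plaintext = 0x642
s_1 = Round(s_0, k_0) = 0xDB0
s_2 = Round(s_1, k_1) = 0x3FA
s_3 = Round(s_2, k_2) = 0xFA7
s_4 = Round(s_3, k_3) = 0x021
s_5 = Round(s_4, k_4) = 0xF08
s_6 = Round(s_5, k_5) = 0x4AA
s_7 = Round(s_6, k_6) = 0x238
s_8 = Round(s_7, k_7) = 0x6D8

0xDB0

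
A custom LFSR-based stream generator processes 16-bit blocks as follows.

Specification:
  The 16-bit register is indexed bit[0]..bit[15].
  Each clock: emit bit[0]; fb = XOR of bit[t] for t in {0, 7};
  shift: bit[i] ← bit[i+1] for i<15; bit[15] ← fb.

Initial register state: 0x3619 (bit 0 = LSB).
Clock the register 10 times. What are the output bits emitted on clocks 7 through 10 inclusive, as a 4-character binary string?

0001

reg_0 = 0x3619
clock 1: out=1, reg = 0x9B0C
clock 2: out=0, reg = 0x4D86
clock 3: out=0, reg = 0xA6C3
clock 4: out=1, reg = 0x5361
clock 5: out=1, reg = 0xA9B0
clock 6: out=0, reg = 0xD4D8
clock 7: out=0, reg = 0xEA6C
clock 8: out=0, reg = 0x7536
clock 9: out=0, reg = 0x3A9B
clock 10: out=1, reg = 0x1D4D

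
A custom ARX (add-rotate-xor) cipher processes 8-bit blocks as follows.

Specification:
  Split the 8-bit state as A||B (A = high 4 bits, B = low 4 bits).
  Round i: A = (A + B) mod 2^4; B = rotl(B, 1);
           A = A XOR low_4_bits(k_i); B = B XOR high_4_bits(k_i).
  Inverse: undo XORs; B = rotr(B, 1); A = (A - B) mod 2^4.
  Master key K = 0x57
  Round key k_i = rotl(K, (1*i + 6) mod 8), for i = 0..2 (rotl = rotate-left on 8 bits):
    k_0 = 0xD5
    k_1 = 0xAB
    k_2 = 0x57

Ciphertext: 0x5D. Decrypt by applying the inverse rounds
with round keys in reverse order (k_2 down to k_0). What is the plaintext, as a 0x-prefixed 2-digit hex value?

s_0 = ciphertext = 0x5D
s_1 = InvRound(s_0, k_2) = 0xE4
s_2 = InvRound(s_1, k_1) = 0xE7
s_3 = InvRound(s_2, k_0) = 0x65

0x65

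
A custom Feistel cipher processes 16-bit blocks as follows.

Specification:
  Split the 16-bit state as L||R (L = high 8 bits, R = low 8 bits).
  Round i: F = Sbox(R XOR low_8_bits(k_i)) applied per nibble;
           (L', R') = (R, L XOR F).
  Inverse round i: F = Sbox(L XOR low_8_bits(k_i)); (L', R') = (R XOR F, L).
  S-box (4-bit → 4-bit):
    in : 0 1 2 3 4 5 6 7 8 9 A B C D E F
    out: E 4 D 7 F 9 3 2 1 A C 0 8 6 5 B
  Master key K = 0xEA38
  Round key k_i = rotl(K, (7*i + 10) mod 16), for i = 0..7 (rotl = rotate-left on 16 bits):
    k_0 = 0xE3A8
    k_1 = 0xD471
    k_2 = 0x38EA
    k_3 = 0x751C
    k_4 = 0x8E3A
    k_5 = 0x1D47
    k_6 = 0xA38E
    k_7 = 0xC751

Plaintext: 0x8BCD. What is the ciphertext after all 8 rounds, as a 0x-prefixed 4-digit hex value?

0xA246

s_0 = plaintext = 0x8BCD
s_1 = Round(s_0, k_0) = 0xCDB2
s_2 = Round(s_1, k_1) = 0xB24A
s_3 = Round(s_2, k_2) = 0x4A7C
s_4 = Round(s_3, k_3) = 0x7C74
s_5 = Round(s_4, k_4) = 0x7489
s_6 = Round(s_5, k_5) = 0x89F1
s_7 = Round(s_6, k_6) = 0xF1A2
s_8 = Round(s_7, k_7) = 0xA246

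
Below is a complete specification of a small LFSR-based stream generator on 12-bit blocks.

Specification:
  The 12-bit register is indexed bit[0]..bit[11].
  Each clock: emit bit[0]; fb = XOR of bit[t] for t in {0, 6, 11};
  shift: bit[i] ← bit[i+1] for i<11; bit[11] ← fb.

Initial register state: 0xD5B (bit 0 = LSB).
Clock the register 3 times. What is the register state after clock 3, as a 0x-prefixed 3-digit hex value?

0xBAB

reg_0 = 0xD5B
clock 1: out=1, reg = 0xEAD
clock 2: out=1, reg = 0x756
clock 3: out=0, reg = 0xBAB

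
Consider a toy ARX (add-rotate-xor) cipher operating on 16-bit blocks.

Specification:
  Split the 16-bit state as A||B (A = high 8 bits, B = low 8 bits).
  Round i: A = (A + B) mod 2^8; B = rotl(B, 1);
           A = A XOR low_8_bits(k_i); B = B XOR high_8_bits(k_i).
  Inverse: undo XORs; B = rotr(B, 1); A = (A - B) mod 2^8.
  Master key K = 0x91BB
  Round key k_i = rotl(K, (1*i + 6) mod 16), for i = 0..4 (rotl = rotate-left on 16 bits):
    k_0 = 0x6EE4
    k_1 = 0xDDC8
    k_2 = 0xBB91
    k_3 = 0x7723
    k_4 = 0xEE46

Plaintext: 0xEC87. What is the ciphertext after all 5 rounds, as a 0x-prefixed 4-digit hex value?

0xFA16

s_0 = plaintext = 0xEC87
s_1 = Round(s_0, k_0) = 0x9761
s_2 = Round(s_1, k_1) = 0x301F
s_3 = Round(s_2, k_2) = 0xDE85
s_4 = Round(s_3, k_3) = 0x407C
s_5 = Round(s_4, k_4) = 0xFA16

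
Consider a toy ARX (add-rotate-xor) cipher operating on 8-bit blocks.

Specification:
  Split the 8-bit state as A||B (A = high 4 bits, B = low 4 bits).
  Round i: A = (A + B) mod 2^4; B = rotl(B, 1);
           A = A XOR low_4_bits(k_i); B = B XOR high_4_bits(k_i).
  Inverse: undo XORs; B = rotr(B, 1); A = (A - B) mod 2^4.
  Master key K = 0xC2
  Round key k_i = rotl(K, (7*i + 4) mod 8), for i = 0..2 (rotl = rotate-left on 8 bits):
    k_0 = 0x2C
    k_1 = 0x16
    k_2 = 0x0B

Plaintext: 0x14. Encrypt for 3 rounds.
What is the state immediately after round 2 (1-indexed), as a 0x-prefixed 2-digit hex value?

0x54

s_0 = plaintext = 0x14
s_1 = Round(s_0, k_0) = 0x9A
s_2 = Round(s_1, k_1) = 0x54
s_3 = Round(s_2, k_2) = 0x28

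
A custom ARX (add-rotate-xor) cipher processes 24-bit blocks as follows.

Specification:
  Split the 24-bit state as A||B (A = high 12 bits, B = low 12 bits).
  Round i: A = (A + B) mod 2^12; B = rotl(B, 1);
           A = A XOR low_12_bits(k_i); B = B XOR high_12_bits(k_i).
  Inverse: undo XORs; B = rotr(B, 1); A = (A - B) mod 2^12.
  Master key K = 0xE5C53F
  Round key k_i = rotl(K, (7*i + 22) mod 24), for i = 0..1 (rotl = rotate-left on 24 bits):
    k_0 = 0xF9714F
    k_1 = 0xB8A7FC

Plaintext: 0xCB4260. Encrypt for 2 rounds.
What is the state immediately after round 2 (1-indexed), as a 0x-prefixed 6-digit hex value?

0xE4ED25

s_0 = plaintext = 0xCB4260
s_1 = Round(s_0, k_0) = 0xE5BB57
s_2 = Round(s_1, k_1) = 0xE4ED25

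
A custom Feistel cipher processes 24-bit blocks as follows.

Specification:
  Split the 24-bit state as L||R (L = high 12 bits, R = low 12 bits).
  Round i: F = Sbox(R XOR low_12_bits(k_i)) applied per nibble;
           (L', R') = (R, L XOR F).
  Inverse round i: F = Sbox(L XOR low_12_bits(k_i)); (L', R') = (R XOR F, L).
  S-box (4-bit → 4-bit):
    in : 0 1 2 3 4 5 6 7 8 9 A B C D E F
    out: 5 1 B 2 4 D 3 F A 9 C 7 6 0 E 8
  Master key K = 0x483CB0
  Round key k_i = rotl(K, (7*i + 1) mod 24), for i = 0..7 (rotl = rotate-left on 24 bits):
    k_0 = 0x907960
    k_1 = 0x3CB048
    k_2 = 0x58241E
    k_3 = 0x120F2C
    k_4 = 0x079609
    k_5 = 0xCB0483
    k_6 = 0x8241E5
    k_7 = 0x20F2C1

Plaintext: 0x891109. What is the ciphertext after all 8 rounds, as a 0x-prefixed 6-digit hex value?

s_0 = plaintext = 0x891109
s_1 = Round(s_0, k_0) = 0x1092A8
s_2 = Round(s_1, k_1) = 0x2A8AEC
s_3 = Round(s_2, k_2) = 0xAECC23
s_4 = Round(s_3, k_3) = 0xC238B4
s_5 = Round(s_4, k_4) = 0x8B4253
s_6 = Round(s_5, k_5) = 0x253BB1
s_7 = Round(s_6, k_6) = 0xBB1E87
s_8 = Round(s_7, k_7) = 0xE87DF2

0xE87DF2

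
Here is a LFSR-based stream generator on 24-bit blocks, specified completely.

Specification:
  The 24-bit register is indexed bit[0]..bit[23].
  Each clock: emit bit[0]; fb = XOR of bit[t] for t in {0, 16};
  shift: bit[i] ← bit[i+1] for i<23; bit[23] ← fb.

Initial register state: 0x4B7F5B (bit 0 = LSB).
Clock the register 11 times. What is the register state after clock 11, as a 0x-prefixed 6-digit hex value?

0xE2096F

reg_0 = 0x4B7F5B
clock 1: out=1, reg = 0x25BFAD
clock 2: out=1, reg = 0x12DFD6
clock 3: out=0, reg = 0x096FEB
clock 4: out=1, reg = 0x04B7F5
clock 5: out=1, reg = 0x825BFA
clock 6: out=0, reg = 0x412DFD
clock 7: out=1, reg = 0x2096FE
clock 8: out=0, reg = 0x104B7F
clock 9: out=1, reg = 0x8825BF
clock 10: out=1, reg = 0xC412DF
clock 11: out=1, reg = 0xE2096F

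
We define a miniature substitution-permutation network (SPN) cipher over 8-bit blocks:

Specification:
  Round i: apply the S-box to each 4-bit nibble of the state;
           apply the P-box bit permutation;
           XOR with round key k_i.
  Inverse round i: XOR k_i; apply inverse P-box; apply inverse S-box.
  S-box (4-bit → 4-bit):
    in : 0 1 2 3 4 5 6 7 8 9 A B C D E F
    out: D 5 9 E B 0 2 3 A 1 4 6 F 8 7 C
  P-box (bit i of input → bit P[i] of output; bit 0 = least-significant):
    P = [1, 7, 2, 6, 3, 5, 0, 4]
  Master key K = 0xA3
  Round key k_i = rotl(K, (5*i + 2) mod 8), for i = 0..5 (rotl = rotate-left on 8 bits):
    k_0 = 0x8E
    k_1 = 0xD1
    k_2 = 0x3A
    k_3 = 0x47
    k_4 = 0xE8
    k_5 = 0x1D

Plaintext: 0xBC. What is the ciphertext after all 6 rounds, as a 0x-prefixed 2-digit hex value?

0xCE

s_0 = plaintext = 0xBC
s_1 = Round(s_0, k_0) = 0x69
s_2 = Round(s_1, k_1) = 0xF3
s_3 = Round(s_2, k_2) = 0xEF
s_4 = Round(s_3, k_3) = 0x2A
s_5 = Round(s_4, k_4) = 0xF4
s_6 = Round(s_5, k_5) = 0xCE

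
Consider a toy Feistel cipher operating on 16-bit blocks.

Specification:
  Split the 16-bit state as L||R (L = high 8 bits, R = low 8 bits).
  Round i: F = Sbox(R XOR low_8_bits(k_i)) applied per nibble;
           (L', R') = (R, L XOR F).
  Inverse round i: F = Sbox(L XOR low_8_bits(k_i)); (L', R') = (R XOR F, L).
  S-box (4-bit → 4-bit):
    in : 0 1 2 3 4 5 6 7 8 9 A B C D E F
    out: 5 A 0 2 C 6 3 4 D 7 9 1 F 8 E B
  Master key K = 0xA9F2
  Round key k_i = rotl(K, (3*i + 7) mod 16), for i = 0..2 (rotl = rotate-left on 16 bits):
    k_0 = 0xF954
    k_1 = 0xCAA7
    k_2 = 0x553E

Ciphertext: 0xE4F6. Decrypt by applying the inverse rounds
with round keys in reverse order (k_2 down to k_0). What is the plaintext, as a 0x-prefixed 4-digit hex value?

0x5769

s_0 = ciphertext = 0xE4F6
s_1 = InvRound(s_0, k_2) = 0x7FE4
s_2 = InvRound(s_1, k_1) = 0x697F
s_3 = InvRound(s_2, k_0) = 0x5769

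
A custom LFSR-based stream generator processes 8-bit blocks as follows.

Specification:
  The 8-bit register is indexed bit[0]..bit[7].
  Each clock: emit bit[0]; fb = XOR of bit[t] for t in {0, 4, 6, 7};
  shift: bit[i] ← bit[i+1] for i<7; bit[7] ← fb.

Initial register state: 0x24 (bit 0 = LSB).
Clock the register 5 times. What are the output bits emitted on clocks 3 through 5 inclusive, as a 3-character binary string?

reg_0 = 0x24
clock 1: out=0, reg = 0x12
clock 2: out=0, reg = 0x89
clock 3: out=1, reg = 0x44
clock 4: out=0, reg = 0xA2
clock 5: out=0, reg = 0xD1

100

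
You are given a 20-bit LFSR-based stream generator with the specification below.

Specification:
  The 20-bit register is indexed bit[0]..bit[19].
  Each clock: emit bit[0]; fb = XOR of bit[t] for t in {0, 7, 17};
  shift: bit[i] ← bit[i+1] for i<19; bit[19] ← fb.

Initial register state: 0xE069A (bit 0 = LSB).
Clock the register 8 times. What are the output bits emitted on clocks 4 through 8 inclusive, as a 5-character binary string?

reg_0 = 0xE069A
clock 1: out=0, reg = 0x7034D
clock 2: out=1, reg = 0x381A6
clock 3: out=0, reg = 0x1C0D3
clock 4: out=1, reg = 0x0E069
clock 5: out=1, reg = 0x87034
clock 6: out=0, reg = 0x4381A
clock 7: out=0, reg = 0x21C0D
clock 8: out=1, reg = 0x10E06

11001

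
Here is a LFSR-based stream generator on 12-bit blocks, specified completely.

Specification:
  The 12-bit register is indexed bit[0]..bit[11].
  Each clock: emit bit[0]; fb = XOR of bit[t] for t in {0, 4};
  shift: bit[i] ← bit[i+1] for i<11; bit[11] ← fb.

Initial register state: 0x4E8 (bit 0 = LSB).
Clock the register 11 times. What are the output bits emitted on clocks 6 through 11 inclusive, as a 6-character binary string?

reg_0 = 0x4E8
clock 1: out=0, reg = 0x274
clock 2: out=0, reg = 0x93A
clock 3: out=0, reg = 0xC9D
clock 4: out=1, reg = 0x64E
clock 5: out=0, reg = 0x327
clock 6: out=1, reg = 0x993
clock 7: out=1, reg = 0x4C9
clock 8: out=1, reg = 0xA64
clock 9: out=0, reg = 0x532
clock 10: out=0, reg = 0xA99
clock 11: out=1, reg = 0x54C

111001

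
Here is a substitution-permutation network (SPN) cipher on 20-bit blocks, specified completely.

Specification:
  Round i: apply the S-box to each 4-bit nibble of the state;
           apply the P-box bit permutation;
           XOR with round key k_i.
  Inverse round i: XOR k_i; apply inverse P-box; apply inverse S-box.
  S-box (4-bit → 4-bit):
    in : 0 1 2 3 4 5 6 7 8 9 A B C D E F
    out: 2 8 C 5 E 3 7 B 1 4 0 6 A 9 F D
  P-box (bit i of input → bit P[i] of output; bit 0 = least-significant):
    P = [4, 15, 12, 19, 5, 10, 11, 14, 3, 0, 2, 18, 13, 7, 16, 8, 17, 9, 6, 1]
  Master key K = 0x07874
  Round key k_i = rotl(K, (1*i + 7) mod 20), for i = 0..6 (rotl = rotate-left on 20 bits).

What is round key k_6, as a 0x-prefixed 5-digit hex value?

0xE80F0

K = 0x07874
k_0 = rotl(K, (1*0+7) mod 20) = rotl(K, 7) = 0xC3A03
k_1 = rotl(K, (1*1+7) mod 20) = rotl(K, 8) = 0x87407
k_2 = rotl(K, (1*2+7) mod 20) = rotl(K, 9) = 0x0E80F
k_3 = rotl(K, (1*3+7) mod 20) = rotl(K, 10) = 0x1D01E
k_4 = rotl(K, (1*4+7) mod 20) = rotl(K, 11) = 0x3A03C
k_5 = rotl(K, (1*5+7) mod 20) = rotl(K, 12) = 0x74078
k_6 = rotl(K, (1*6+7) mod 20) = rotl(K, 13) = 0xE80F0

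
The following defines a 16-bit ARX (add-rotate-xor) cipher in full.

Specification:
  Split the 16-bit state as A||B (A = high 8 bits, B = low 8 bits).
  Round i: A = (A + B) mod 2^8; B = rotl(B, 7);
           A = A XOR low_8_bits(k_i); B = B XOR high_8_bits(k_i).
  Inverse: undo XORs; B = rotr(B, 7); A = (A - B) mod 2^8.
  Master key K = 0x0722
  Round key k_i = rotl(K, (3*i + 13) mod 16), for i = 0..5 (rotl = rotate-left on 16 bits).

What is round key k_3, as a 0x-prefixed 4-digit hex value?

K = 0x0722
k_0 = rotl(K, (3*0+13) mod 16) = rotl(K, 13) = 0x40E4
k_1 = rotl(K, (3*1+13) mod 16) = rotl(K, 0) = 0x0722
k_2 = rotl(K, (3*2+13) mod 16) = rotl(K, 3) = 0x3910
k_3 = rotl(K, (3*3+13) mod 16) = rotl(K, 6) = 0xC881

0xC881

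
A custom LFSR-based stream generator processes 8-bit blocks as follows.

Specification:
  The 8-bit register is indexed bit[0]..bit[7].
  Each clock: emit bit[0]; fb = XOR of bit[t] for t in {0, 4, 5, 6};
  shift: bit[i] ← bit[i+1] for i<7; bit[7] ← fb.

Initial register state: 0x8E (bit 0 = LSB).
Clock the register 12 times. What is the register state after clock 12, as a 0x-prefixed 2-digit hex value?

0x68

reg_0 = 0x8E
clock 1: out=0, reg = 0x47
clock 2: out=1, reg = 0x23
clock 3: out=1, reg = 0x11
clock 4: out=1, reg = 0x08
clock 5: out=0, reg = 0x04
clock 6: out=0, reg = 0x02
clock 7: out=0, reg = 0x01
clock 8: out=1, reg = 0x80
clock 9: out=0, reg = 0x40
clock 10: out=0, reg = 0xA0
clock 11: out=0, reg = 0xD0
clock 12: out=0, reg = 0x68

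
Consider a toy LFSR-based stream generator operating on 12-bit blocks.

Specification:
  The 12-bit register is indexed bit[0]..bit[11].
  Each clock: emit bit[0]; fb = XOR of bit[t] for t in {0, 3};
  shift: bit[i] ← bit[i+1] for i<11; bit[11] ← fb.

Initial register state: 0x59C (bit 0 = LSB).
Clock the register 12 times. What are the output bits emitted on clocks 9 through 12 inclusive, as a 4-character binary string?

1010

reg_0 = 0x59C
clock 1: out=0, reg = 0xACE
clock 2: out=0, reg = 0xD67
clock 3: out=1, reg = 0xEB3
clock 4: out=1, reg = 0xF59
clock 5: out=1, reg = 0x7AC
clock 6: out=0, reg = 0xBD6
clock 7: out=0, reg = 0x5EB
clock 8: out=1, reg = 0x2F5
clock 9: out=1, reg = 0x97A
clock 10: out=0, reg = 0xCBD
clock 11: out=1, reg = 0x65E
clock 12: out=0, reg = 0xB2F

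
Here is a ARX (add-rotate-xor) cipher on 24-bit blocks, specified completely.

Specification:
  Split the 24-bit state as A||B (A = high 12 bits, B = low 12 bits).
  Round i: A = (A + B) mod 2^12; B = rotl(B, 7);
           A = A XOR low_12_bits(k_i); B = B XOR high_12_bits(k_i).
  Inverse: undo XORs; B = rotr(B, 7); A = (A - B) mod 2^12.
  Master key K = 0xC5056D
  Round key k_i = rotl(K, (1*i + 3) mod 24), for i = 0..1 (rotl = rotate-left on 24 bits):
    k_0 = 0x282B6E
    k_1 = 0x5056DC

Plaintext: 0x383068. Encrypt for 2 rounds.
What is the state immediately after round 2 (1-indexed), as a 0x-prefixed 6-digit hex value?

0x9DA5B1

s_0 = plaintext = 0x383068
s_1 = Round(s_0, k_0) = 0x885681
s_2 = Round(s_1, k_1) = 0x9DA5B1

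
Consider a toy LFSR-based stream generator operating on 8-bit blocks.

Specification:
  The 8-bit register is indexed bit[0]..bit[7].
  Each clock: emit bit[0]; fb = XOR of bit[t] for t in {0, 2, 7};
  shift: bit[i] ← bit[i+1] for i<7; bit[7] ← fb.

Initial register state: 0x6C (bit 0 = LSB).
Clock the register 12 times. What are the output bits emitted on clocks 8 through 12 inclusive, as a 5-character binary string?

reg_0 = 0x6C
clock 1: out=0, reg = 0xB6
clock 2: out=0, reg = 0x5B
clock 3: out=1, reg = 0xAD
clock 4: out=1, reg = 0xD6
clock 5: out=0, reg = 0x6B
clock 6: out=1, reg = 0xB5
clock 7: out=1, reg = 0xDA
clock 8: out=0, reg = 0xED
clock 9: out=1, reg = 0xF6
clock 10: out=0, reg = 0x7B
clock 11: out=1, reg = 0xBD
clock 12: out=1, reg = 0xDE

01011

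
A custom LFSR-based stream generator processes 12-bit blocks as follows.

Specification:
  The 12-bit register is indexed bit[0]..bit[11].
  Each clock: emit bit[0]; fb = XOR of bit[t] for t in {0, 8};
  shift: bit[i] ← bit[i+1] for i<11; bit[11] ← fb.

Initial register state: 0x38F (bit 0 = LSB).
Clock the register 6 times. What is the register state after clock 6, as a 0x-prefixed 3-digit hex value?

0x30E

reg_0 = 0x38F
clock 1: out=1, reg = 0x1C7
clock 2: out=1, reg = 0x0E3
clock 3: out=1, reg = 0x871
clock 4: out=1, reg = 0xC38
clock 5: out=0, reg = 0x61C
clock 6: out=0, reg = 0x30E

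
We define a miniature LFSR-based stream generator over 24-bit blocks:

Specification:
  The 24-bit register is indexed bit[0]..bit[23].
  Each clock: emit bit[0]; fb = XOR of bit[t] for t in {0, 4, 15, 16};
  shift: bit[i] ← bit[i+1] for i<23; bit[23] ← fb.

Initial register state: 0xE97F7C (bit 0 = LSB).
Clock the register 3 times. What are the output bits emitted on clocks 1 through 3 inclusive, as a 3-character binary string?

001

reg_0 = 0xE97F7C
clock 1: out=0, reg = 0x74BFBE
clock 2: out=0, reg = 0x3A5FDF
clock 3: out=1, reg = 0x1D2FEF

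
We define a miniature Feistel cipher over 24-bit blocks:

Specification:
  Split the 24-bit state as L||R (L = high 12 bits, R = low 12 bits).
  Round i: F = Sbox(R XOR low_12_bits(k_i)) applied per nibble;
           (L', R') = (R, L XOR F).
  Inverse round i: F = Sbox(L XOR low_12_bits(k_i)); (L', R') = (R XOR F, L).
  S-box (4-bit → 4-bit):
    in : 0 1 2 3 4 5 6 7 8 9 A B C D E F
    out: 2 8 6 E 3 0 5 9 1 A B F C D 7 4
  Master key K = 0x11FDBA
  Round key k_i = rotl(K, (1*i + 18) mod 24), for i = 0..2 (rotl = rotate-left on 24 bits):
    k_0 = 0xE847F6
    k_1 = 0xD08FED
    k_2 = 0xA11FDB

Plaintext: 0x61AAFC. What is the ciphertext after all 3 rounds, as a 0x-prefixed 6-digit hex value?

0x920E7E

s_0 = plaintext = 0x61AAFC
s_1 = Round(s_0, k_0) = 0xAFCB31
s_2 = Round(s_1, k_1) = 0xB31920
s_3 = Round(s_2, k_2) = 0x920E7E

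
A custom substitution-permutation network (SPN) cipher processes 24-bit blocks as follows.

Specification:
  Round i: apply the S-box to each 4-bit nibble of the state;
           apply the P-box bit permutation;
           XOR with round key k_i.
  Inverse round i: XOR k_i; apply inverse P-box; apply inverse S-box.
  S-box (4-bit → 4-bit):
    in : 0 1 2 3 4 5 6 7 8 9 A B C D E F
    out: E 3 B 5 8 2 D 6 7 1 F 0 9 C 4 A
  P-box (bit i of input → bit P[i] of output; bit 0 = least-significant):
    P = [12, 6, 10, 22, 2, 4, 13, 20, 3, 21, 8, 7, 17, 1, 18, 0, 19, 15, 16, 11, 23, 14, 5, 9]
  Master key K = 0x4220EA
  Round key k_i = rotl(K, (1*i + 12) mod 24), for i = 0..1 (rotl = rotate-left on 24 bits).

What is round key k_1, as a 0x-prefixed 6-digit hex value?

K = 0x4220EA
k_0 = rotl(K, (1*0+12) mod 24) = rotl(K, 12) = 0x0EA422
k_1 = rotl(K, (1*1+12) mod 24) = rotl(K, 13) = 0x1D4844

0x1D4844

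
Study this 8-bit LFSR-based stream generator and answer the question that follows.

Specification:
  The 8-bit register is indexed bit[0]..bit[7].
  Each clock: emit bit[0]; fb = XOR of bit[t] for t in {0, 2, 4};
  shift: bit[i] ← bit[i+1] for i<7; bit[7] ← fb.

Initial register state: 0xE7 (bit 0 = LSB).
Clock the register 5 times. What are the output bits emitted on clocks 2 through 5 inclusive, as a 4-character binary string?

reg_0 = 0xE7
clock 1: out=1, reg = 0x73
clock 2: out=1, reg = 0x39
clock 3: out=1, reg = 0x1C
clock 4: out=0, reg = 0x0E
clock 5: out=0, reg = 0x87

1100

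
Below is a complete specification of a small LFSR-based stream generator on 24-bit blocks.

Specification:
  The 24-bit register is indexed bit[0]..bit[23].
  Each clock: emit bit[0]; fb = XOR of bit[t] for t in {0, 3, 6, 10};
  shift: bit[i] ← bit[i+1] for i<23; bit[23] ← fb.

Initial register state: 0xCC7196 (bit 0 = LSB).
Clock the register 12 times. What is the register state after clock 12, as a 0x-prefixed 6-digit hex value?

0xD7ECC7

reg_0 = 0xCC7196
clock 1: out=0, reg = 0x6638CB
clock 2: out=1, reg = 0xB31C65
clock 3: out=1, reg = 0xD98E32
clock 4: out=0, reg = 0xECC719
clock 5: out=1, reg = 0xF6638C
clock 6: out=0, reg = 0xFB31C6
clock 7: out=0, reg = 0xFD98E3
clock 8: out=1, reg = 0x7ECC71
clock 9: out=1, reg = 0xBF6638
clock 10: out=0, reg = 0x5FB31C
clock 11: out=0, reg = 0xAFD98E
clock 12: out=0, reg = 0xD7ECC7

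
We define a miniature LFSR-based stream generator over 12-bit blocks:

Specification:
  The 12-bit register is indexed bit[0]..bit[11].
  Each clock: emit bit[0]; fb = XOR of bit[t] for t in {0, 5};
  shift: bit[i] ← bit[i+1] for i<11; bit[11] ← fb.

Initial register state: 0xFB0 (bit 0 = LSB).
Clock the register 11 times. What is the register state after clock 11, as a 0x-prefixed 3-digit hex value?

reg_0 = 0xFB0
clock 1: out=0, reg = 0xFD8
clock 2: out=0, reg = 0x7EC
clock 3: out=0, reg = 0xBF6
clock 4: out=0, reg = 0xDFB
clock 5: out=1, reg = 0x6FD
clock 6: out=1, reg = 0x37E
clock 7: out=0, reg = 0x9BF
clock 8: out=1, reg = 0x4DF
clock 9: out=1, reg = 0xA6F
clock 10: out=1, reg = 0x537
clock 11: out=1, reg = 0x29B

0x29B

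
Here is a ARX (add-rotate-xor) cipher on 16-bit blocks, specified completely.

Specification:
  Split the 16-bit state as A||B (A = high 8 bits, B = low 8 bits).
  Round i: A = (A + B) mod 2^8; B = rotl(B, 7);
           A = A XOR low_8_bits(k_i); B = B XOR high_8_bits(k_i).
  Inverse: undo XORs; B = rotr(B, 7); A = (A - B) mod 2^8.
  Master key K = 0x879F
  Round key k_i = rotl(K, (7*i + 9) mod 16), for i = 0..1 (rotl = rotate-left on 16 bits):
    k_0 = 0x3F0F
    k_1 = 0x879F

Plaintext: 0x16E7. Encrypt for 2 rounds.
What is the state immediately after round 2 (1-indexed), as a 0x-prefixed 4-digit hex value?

0x21E1

s_0 = plaintext = 0x16E7
s_1 = Round(s_0, k_0) = 0xF2CC
s_2 = Round(s_1, k_1) = 0x21E1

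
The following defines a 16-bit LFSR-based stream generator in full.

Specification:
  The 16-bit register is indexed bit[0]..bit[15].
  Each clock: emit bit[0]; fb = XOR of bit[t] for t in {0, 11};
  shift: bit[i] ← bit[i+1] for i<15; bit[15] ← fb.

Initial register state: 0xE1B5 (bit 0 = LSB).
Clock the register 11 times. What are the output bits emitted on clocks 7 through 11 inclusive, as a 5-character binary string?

reg_0 = 0xE1B5
clock 1: out=1, reg = 0xF0DA
clock 2: out=0, reg = 0x786D
clock 3: out=1, reg = 0x3C36
clock 4: out=0, reg = 0x9E1B
clock 5: out=1, reg = 0x4F0D
clock 6: out=1, reg = 0x2786
clock 7: out=0, reg = 0x13C3
clock 8: out=1, reg = 0x89E1
clock 9: out=1, reg = 0x44F0
clock 10: out=0, reg = 0x2278
clock 11: out=0, reg = 0x113C

01100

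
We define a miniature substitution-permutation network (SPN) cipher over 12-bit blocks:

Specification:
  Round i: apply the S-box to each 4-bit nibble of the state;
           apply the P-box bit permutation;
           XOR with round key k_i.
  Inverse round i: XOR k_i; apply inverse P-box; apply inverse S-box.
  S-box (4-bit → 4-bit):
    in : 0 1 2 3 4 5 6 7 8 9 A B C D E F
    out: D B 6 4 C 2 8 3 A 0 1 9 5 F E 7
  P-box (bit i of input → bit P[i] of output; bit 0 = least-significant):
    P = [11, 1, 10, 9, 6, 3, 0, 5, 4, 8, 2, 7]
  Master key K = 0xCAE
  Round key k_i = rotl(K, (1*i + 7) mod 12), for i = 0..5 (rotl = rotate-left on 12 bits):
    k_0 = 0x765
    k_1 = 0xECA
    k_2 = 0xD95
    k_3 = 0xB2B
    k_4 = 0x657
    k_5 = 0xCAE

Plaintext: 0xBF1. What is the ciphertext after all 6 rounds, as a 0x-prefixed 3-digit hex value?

0x8B3

s_0 = plaintext = 0xBF1
s_1 = Round(s_0, k_0) = 0xDBE
s_2 = Round(s_1, k_1) = 0x93C
s_3 = Round(s_2, k_2) = 0x194
s_4 = Round(s_3, k_3) = 0xCBB
s_5 = Round(s_4, k_4) = 0xC23
s_6 = Round(s_5, k_5) = 0x8B3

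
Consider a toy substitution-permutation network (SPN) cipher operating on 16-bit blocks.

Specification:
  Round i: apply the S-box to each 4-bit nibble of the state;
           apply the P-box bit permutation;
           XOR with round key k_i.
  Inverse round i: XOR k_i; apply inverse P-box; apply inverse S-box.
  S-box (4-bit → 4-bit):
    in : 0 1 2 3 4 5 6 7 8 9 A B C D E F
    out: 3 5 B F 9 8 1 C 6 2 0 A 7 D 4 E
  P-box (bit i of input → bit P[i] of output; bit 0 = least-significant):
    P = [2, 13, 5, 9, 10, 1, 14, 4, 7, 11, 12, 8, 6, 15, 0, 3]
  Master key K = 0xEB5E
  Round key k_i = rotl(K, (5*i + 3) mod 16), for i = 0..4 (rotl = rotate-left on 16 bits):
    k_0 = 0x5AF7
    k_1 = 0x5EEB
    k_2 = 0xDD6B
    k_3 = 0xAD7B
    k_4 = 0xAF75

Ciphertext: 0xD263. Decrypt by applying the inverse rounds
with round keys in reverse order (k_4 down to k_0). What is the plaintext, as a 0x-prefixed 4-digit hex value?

0x1E0F

s_0 = ciphertext = 0xD263
s_1 = InvRound(s_0, k_4) = 0xAF30
s_2 = InvRound(s_1, k_3) = 0xDA95
s_3 = InvRound(s_2, k_2) = 0x442D
s_4 = InvRound(s_3, k_1) = 0x6C94
s_5 = InvRound(s_4, k_0) = 0x1E0F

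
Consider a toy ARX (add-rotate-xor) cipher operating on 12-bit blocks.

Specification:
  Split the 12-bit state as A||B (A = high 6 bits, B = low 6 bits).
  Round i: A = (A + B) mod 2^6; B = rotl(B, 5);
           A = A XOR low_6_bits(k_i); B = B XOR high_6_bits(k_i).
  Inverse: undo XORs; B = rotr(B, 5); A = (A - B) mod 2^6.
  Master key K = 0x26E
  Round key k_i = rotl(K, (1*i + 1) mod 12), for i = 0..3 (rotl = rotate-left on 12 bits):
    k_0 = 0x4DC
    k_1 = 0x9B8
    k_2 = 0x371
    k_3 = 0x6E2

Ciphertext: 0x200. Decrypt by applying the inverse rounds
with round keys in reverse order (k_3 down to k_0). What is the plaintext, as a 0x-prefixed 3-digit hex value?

0x963

s_0 = ciphertext = 0x200
s_1 = InvRound(s_0, k_3) = 0xD36
s_2 = InvRound(s_1, k_2) = 0x3B7
s_3 = InvRound(s_2, k_1) = 0x522
s_4 = InvRound(s_3, k_0) = 0x963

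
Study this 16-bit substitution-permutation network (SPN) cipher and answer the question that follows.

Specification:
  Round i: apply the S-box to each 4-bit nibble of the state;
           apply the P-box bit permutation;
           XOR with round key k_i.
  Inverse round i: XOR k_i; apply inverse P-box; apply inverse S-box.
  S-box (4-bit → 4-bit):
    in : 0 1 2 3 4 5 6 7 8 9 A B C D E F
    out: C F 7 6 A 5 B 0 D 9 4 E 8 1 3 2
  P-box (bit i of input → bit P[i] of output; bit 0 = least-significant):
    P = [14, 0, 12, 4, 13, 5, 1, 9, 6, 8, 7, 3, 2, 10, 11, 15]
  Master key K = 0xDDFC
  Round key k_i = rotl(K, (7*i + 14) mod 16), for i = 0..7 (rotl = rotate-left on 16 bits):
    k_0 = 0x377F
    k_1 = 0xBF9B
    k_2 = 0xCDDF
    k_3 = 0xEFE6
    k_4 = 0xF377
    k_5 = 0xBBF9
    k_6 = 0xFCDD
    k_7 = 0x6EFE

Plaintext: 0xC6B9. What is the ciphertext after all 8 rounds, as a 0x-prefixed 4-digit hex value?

s_0 = plaintext = 0xC6B9
s_1 = Round(s_0, k_0) = 0xF405
s_2 = Round(s_1, k_1) = 0xE891
s_3 = Round(s_2, k_2) = 0xBB02
s_4 = Round(s_3, k_3) = 0x306D
s_5 = Round(s_4, k_4) = 0x9DDF
s_6 = Round(s_5, k_5) = 0x1BBC
s_7 = Round(s_6, k_6) = 0x7363
s_8 = Round(s_7, k_7) = 0x5D5F

0x5D5F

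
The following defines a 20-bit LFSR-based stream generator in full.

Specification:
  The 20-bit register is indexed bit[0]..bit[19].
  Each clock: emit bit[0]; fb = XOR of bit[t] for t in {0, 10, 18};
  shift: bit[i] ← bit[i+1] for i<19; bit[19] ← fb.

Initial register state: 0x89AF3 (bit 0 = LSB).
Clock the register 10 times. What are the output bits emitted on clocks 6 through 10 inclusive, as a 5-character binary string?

reg_0 = 0x89AF3
clock 1: out=1, reg = 0xC4D79
clock 2: out=1, reg = 0xE26BC
clock 3: out=0, reg = 0x7135E
clock 4: out=0, reg = 0xB89AF
clock 5: out=1, reg = 0xDC4D7
clock 6: out=1, reg = 0xEE26B
clock 7: out=1, reg = 0x77135
clock 8: out=1, reg = 0x3B89A
clock 9: out=0, reg = 0x1DC4D
clock 10: out=1, reg = 0x0EE26

11101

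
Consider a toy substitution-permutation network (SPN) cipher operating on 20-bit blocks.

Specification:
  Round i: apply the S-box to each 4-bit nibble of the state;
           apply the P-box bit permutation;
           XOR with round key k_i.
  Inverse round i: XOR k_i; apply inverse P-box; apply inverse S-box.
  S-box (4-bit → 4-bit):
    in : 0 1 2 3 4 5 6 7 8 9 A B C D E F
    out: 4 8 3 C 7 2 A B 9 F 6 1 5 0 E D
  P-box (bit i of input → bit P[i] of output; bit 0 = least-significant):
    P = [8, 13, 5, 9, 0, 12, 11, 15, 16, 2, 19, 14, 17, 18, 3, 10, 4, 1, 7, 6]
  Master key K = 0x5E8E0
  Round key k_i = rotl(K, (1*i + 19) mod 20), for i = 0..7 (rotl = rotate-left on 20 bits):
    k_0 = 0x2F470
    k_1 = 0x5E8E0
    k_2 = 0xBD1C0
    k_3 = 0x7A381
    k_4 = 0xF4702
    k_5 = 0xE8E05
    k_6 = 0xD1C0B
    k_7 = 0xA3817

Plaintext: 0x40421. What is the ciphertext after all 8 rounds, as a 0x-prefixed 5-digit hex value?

s_0 = plaintext = 0x40421
s_1 = Round(s_0, k_0) = 0xBE6EF
s_2 = Round(s_1, k_1) = 0x137DC
s_3 = Round(s_2, k_2) = 0xA94AC
s_4 = Round(s_3, k_3) = 0x8BE2F
s_5 = Round(s_4, k_4) = 0x51477
s_6 = Round(s_5, k_5) = 0x73902
s_7 = Round(s_6, k_6) = 0x47155
s_8 = Round(s_7, k_7) = 0xC4C85

0xC4C85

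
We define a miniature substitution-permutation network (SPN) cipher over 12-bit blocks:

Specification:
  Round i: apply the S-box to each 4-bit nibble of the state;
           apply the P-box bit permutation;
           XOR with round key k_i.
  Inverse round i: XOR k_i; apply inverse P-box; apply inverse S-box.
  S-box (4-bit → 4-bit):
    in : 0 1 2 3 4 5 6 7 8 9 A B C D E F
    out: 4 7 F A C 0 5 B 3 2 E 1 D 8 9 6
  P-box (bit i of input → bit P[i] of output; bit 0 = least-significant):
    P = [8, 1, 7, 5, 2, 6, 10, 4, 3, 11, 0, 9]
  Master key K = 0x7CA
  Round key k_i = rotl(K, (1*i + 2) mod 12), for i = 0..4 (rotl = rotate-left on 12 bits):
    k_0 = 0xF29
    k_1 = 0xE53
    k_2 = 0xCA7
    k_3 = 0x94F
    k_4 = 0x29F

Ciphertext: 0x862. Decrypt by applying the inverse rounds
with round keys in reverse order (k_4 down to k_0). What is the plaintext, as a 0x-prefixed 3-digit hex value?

0xC08

s_0 = ciphertext = 0x862
s_1 = InvRound(s_0, k_4) = 0x274
s_2 = InvRound(s_1, k_3) = 0x2D7
s_3 = InvRound(s_2, k_2) = 0x3AD
s_4 = InvRound(s_3, k_1) = 0x822
s_5 = InvRound(s_4, k_0) = 0xC08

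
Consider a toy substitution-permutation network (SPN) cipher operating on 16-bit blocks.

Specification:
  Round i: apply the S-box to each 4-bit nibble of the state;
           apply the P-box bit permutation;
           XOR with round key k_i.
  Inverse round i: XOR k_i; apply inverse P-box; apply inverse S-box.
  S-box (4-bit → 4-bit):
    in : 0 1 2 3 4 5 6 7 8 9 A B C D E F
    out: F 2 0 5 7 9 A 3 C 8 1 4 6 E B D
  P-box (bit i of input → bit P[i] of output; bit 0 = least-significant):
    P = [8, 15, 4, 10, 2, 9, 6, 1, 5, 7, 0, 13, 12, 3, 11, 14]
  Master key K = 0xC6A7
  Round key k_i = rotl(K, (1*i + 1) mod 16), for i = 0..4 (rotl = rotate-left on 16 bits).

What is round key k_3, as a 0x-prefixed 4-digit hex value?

0x6A7C

K = 0xC6A7
k_0 = rotl(K, (1*0+1) mod 16) = rotl(K, 1) = 0x8D4F
k_1 = rotl(K, (1*1+1) mod 16) = rotl(K, 2) = 0x1A9F
k_2 = rotl(K, (1*2+1) mod 16) = rotl(K, 3) = 0x353E
k_3 = rotl(K, (1*3+1) mod 16) = rotl(K, 4) = 0x6A7C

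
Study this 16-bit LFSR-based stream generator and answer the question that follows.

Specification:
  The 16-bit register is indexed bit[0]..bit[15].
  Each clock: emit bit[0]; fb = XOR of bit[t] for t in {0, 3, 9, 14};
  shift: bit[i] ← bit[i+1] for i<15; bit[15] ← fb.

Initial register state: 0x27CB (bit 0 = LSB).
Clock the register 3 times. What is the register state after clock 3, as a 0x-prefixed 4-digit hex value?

0xA4F9

reg_0 = 0x27CB
clock 1: out=1, reg = 0x93E5
clock 2: out=1, reg = 0x49F2
clock 3: out=0, reg = 0xA4F9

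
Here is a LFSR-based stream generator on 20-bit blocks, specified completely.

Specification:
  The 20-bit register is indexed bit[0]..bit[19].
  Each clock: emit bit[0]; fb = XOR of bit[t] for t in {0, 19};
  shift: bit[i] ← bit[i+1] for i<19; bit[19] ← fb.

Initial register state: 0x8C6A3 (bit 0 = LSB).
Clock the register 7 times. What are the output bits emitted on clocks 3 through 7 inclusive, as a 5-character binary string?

reg_0 = 0x8C6A3
clock 1: out=1, reg = 0x46351
clock 2: out=1, reg = 0xA31A8
clock 3: out=0, reg = 0xD18D4
clock 4: out=0, reg = 0xE8C6A
clock 5: out=0, reg = 0xF4635
clock 6: out=1, reg = 0x7A31A
clock 7: out=0, reg = 0x3D18D

00010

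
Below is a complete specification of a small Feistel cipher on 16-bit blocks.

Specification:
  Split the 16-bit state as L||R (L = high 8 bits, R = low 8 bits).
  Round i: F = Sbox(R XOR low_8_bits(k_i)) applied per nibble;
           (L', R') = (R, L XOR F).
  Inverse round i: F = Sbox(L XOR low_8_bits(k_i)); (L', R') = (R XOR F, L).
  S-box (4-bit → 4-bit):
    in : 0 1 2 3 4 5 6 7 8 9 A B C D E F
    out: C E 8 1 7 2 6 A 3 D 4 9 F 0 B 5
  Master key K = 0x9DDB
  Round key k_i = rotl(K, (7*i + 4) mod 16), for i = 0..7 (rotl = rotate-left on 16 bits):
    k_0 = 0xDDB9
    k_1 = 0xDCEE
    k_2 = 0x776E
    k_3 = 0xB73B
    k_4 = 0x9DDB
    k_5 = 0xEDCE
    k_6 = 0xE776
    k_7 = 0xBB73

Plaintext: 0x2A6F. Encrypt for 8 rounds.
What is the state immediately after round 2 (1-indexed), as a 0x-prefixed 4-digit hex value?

s_0 = plaintext = 0x2A6F
s_1 = Round(s_0, k_0) = 0x6F2C
s_2 = Round(s_1, k_1) = 0x2C97
s_3 = Round(s_2, k_2) = 0x9771
s_4 = Round(s_3, k_3) = 0x71E3
s_5 = Round(s_4, k_4) = 0xE362
s_6 = Round(s_5, k_5) = 0x62AC
s_7 = Round(s_6, k_6) = 0xAC66
s_8 = Round(s_7, k_7) = 0x664E

0x2C97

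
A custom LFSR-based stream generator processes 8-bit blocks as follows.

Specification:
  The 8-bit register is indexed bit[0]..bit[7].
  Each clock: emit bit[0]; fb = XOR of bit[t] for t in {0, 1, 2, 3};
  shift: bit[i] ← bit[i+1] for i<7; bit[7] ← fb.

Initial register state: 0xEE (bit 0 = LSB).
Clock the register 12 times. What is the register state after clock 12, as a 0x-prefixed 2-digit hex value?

reg_0 = 0xEE
clock 1: out=0, reg = 0xF7
clock 2: out=1, reg = 0xFB
clock 3: out=1, reg = 0xFD
clock 4: out=1, reg = 0xFE
clock 5: out=0, reg = 0xFF
clock 6: out=1, reg = 0x7F
clock 7: out=1, reg = 0x3F
clock 8: out=1, reg = 0x1F
clock 9: out=1, reg = 0x0F
clock 10: out=1, reg = 0x07
clock 11: out=1, reg = 0x83
clock 12: out=1, reg = 0x41

0x41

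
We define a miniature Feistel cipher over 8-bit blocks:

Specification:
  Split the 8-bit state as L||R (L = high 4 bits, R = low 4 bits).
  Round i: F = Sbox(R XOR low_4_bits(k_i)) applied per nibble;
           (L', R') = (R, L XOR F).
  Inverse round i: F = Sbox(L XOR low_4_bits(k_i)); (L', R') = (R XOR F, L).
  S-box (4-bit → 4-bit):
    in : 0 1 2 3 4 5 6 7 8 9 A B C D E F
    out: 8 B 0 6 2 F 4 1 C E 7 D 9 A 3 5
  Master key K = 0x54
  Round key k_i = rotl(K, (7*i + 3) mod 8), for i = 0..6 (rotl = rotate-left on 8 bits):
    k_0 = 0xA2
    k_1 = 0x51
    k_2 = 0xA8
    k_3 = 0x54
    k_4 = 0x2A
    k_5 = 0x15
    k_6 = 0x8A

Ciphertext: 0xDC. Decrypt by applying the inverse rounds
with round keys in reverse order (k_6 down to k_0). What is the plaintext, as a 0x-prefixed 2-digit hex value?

s_0 = ciphertext = 0xDC
s_1 = InvRound(s_0, k_6) = 0xDD
s_2 = InvRound(s_1, k_5) = 0x1D
s_3 = InvRound(s_2, k_4) = 0x01
s_4 = InvRound(s_3, k_3) = 0x30
s_5 = InvRound(s_4, k_2) = 0xD3
s_6 = InvRound(s_5, k_1) = 0xAD
s_7 = InvRound(s_6, k_0) = 0x1A

0x1A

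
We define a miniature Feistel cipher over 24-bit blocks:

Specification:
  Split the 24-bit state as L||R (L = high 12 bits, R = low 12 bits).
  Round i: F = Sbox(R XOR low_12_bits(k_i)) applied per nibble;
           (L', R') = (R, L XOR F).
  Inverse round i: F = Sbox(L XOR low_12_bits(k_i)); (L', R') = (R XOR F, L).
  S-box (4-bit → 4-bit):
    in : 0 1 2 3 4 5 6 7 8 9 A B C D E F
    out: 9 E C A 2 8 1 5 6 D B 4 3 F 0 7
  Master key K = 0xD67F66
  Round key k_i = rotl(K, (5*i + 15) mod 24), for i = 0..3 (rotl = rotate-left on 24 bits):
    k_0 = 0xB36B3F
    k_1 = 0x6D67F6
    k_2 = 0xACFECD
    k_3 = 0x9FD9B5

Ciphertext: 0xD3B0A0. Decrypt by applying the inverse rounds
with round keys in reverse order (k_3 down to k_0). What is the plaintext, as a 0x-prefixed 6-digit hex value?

0xCFEF4C

s_0 = ciphertext = 0xD3B0A0
s_1 = InvRound(s_0, k_3) = 0x2C0D3B
s_2 = InvRound(s_1, k_2) = 0xEA42C0
s_3 = InvRound(s_2, k_1) = 0xF4CEA4
s_4 = InvRound(s_3, k_0) = 0xCFEF4C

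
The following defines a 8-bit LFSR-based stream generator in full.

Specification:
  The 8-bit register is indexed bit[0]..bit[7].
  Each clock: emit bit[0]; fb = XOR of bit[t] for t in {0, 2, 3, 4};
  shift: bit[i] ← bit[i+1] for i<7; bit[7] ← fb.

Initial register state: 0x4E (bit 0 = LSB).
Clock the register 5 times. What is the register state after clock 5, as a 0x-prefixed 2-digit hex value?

0x82

reg_0 = 0x4E
clock 1: out=0, reg = 0x27
clock 2: out=1, reg = 0x13
clock 3: out=1, reg = 0x09
clock 4: out=1, reg = 0x04
clock 5: out=0, reg = 0x82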